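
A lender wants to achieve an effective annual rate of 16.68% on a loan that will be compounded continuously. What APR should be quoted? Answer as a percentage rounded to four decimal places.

Continuous: nominal r satisfies e^r − 1 = 0.1668.
r = ln(1 + 0.1668) = ln(1.1668) = 0.154265 = 15.4265%.

15.4265%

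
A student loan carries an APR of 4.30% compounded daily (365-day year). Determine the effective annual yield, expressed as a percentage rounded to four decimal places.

EAR = (1 + 0.0430/365)^365 − 1.
= (1 + 0.000118)^365 − 1 = 1.043935 − 1 = 4.3935%.

4.3935%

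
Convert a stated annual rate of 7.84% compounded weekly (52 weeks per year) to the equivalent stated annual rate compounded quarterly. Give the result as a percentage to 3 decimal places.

EAR = (1 + 0.0784/52)^52 − 1 = 0.081491.
Solve (1 + r/4)^4 = 1.081491: r/4 = 1.081491^(1/4) − 1 = 0.019778, so r = 0.079113 = 7.911%.

7.911%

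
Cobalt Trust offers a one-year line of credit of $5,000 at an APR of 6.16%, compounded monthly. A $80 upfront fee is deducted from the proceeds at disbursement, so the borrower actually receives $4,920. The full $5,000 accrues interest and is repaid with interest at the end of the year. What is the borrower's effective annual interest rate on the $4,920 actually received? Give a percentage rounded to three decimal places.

8.066%

Amount owed after one year: 5,000 × (1 + 0.0616/12)^12 = 5,000 × 1.063369 = $5,316.85.
Effective rate on net proceeds: 5,316.85 / 4,920 − 1 = 0.080660 = 8.066%.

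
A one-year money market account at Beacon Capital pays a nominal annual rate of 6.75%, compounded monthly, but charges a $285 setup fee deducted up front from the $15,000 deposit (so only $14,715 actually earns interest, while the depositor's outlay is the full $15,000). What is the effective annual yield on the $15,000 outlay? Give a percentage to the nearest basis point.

Value after one year: 14,715 × (1 + 0.0675/12)^12 = 14,715 × 1.069628 = $15,739.58.
Effective yield on the $15,000 outlay: 15,739.58 / 15,000 − 1 = 0.049305 = 4.93%.

4.93%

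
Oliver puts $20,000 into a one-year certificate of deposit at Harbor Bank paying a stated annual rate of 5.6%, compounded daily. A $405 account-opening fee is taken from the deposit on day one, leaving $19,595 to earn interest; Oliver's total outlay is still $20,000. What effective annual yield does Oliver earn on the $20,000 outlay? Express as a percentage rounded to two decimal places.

Value after one year: 19,595 × (1 + 0.056/365)^365 = 19,595 × 1.057593 = $20,723.54.
Effective yield on the $20,000 outlay: 20,723.54 / 20,000 − 1 = 0.036177 = 3.62%.

3.62%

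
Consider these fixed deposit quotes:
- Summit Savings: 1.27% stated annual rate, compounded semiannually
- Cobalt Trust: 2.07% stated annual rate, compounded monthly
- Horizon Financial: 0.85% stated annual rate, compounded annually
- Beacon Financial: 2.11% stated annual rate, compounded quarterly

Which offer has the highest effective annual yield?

Summit Savings: (1 + 0.0127/2)^2 − 1 = 1.274%
Cobalt Trust: (1 + 0.0207/12)^12 − 1 = 2.090%
Horizon Financial: compounded annually, EAR = 0.850%
Beacon Financial: (1 + 0.0211/4)^4 − 1 = 2.127%
The highest effective annual rate is Beacon Financial at 2.127%.

Beacon Financial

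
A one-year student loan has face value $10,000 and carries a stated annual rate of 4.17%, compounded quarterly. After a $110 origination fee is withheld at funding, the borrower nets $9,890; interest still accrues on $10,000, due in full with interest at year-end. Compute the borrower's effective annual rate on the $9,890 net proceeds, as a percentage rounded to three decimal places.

Amount owed after one year: 10,000 × (1 + 0.0417/4)^4 = 10,000 × 1.042357 = $10,423.57.
Effective rate on net proceeds: 10,423.57 / 9,890 − 1 = 0.053950 = 5.395%.

5.395%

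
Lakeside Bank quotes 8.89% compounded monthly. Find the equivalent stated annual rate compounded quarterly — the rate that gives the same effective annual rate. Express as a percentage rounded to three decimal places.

EAR = (1 + 0.0889/12)^12 − 1 = 0.092613.
Solve (1 + r/4)^4 = 1.092613: r/4 = 1.092613^(1/4) − 1 = 0.022390, so r = 0.089560 = 8.956%.

8.956%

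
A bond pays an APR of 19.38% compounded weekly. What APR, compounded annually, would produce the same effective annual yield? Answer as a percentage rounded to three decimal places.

EAR = (1 + 0.1938/52)^52 − 1 = 0.213416.
Compounded annually, the equivalent nominal rate is the EAR itself: 21.342%.

21.342%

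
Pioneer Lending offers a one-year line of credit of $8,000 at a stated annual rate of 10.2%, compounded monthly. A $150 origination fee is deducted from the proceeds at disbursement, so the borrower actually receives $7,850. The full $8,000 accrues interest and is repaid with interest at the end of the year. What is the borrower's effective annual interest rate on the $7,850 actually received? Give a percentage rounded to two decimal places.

12.81%

Amount owed after one year: 8,000 × (1 + 0.102/12)^12 = 8,000 × 1.106906 = $8,855.25.
Effective rate on net proceeds: 8,855.25 / 7,850 − 1 = 0.128057 = 12.81%.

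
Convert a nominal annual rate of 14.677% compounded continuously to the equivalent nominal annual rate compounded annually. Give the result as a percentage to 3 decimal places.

15.809%

EAR under continuous compounding: e^0.14677 − 1 = 0.158088.
Compounded annually, the equivalent nominal rate is the EAR itself: 15.809%.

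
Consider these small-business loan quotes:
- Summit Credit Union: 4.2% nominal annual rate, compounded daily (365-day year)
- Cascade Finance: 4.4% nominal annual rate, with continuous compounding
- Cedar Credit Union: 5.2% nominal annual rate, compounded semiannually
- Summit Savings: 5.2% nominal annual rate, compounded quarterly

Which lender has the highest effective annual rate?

Summit Savings

Summit Credit Union: (1 + 0.042/365)^365 − 1 = 4.289%
Cascade Finance: e^0.044 − 1 = 4.498%
Cedar Credit Union: (1 + 0.052/2)^2 − 1 = 5.268%
Summit Savings: (1 + 0.052/4)^4 − 1 = 5.302%
The highest effective annual rate is Summit Savings at 5.302%.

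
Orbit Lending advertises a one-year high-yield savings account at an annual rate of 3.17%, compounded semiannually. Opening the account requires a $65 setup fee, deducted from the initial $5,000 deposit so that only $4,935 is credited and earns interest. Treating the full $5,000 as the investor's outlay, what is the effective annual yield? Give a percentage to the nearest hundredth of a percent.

1.85%

Value after one year: 4,935 × (1 + 0.0317/2)^2 = 4,935 × 1.031951 = $5,092.68.
Effective yield on the $5,000 outlay: 5,092.68 / 5,000 − 1 = 0.018536 = 1.85%.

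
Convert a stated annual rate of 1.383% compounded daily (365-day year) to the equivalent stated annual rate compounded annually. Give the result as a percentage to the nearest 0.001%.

1.393%

EAR = (1 + 0.01383/365)^365 − 1 = 0.013926.
Compounded annually, the equivalent nominal rate is the EAR itself: 1.393%.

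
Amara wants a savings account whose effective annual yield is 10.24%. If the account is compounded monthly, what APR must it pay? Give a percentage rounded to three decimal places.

9.789%

(1 + r/12)^12 − 1 = 0.1024, so 1 + r/12 = 1.1024^(1/12).
r/12 = 0.008157, so r = 0.097887 = 9.789%.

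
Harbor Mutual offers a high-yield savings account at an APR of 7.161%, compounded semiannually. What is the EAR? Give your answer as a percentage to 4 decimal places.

7.2892%

EAR = (1 + 0.07161/2)^2 − 1.
= 1.072892 − 1 = 7.2892%.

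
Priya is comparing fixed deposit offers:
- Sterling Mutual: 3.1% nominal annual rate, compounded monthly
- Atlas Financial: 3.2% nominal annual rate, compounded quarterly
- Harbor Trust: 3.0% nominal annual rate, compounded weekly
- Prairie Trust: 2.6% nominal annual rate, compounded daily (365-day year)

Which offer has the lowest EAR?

Sterling Mutual: (1 + 0.031/12)^12 − 1 = 3.144%
Atlas Financial: (1 + 0.032/4)^4 − 1 = 3.239%
Harbor Trust: (1 + 0.030/52)^52 − 1 = 3.045%
Prairie Trust: (1 + 0.026/365)^365 − 1 = 2.634%
The lowest effective annual rate is Prairie Trust at 2.634%.

Prairie Trust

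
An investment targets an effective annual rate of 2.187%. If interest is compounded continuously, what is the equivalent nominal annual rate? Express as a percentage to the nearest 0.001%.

Continuous: nominal r satisfies e^r − 1 = 0.02187.
r = ln(1 + 0.02187) = ln(1.02187) = 0.021634 = 2.163%.

2.163%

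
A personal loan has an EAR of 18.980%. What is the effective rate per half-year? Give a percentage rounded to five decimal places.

9.07795%

The per-half-year rate i satisfies (1 + i)^2 = 1 + 0.18980.
i = 1.18980^(1/2) − 1 = 0.0907795 = 9.07795%.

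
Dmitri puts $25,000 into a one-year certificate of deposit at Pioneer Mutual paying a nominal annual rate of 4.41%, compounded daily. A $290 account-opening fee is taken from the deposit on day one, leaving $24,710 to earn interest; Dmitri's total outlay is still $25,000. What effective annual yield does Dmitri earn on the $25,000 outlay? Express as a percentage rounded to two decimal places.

Value after one year: 24,710 × (1 + 0.0441/365)^365 = 24,710 × 1.045084 = $25,824.03.
Effective yield on the $25,000 outlay: 25,824.03 / 25,000 − 1 = 0.032961 = 3.30%.

3.30%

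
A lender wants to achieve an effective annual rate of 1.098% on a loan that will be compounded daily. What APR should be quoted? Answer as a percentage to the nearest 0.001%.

1.092%

(1 + r/365)^365 − 1 = 0.01098, so 1 + r/365 = 1.01098^(1/365).
r/365 = 0.000030, so r = 0.010920 = 1.092%.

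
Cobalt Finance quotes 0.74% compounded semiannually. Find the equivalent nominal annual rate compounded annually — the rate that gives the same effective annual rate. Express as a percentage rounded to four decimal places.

0.7414%

EAR = (1 + 0.0074/2)^2 − 1 = 0.007414.
Compounded annually, the equivalent nominal rate is the EAR itself: 0.7414%.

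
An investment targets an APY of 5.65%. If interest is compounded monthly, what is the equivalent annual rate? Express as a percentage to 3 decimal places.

(1 + r/12)^12 − 1 = 0.0565, so 1 + r/12 = 1.0565^(1/12).
r/12 = 0.004591, so r = 0.055088 = 5.509%.

5.509%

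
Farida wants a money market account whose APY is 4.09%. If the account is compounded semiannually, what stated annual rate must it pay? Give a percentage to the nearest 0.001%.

(1 + r/2)^2 − 1 = 0.0409, so 1 + r/2 = 1.0409^(1/2).
r/2 = 0.020245, so r = 0.040490 = 4.049%.

4.049%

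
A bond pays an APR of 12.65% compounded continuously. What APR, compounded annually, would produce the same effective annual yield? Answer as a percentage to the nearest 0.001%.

13.485%

EAR under continuous compounding: e^0.1265 − 1 = 0.134849.
Compounded annually, the equivalent nominal rate is the EAR itself: 13.485%.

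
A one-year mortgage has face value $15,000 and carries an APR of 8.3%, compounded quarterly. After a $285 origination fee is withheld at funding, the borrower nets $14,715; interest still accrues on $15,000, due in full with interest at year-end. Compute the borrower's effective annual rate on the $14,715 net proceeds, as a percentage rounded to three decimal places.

Amount owed after one year: 15,000 × (1 + 0.083/4)^4 = 15,000 × 1.085619 = $16,284.29.
Effective rate on net proceeds: 16,284.29 / 14,715 − 1 = 0.106646 = 10.665%.

10.665%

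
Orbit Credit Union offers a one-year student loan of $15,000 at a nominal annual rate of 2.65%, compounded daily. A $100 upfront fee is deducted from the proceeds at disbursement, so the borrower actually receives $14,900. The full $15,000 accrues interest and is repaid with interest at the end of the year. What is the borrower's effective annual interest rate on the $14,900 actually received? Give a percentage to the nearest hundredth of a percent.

Amount owed after one year: 15,000 × (1 + 0.0265/365)^365 = 15,000 × 1.026853 = $15,402.80.
Effective rate on net proceeds: 15,402.80 / 14,900 − 1 = 0.033745 = 3.37%.

3.37%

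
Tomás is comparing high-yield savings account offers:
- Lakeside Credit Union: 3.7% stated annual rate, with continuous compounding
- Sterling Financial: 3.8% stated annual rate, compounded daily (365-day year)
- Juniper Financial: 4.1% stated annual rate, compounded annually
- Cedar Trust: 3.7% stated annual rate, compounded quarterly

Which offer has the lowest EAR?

Cedar Trust

Lakeside Credit Union: e^0.037 − 1 = 3.769%
Sterling Financial: (1 + 0.038/365)^365 − 1 = 3.873%
Juniper Financial: compounded annually, EAR = 4.100%
Cedar Trust: (1 + 0.037/4)^4 − 1 = 3.752%
The lowest effective annual rate is Cedar Trust at 3.752%.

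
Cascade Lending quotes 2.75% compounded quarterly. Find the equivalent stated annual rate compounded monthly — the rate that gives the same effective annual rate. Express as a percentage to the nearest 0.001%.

EAR = (1 + 0.0275/4)^4 − 1 = 0.027785.
Solve (1 + r/12)^12 = 1.027785: r/12 = 1.027785^(1/12) − 1 = 0.002286, so r = 0.027437 = 2.744%.

2.744%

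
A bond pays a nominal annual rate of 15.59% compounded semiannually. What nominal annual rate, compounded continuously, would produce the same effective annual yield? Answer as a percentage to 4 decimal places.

15.0122%

EAR = (1 + 0.1559/2)^2 − 1 = 0.161976.
Equivalent continuous rate: r = ln(1 + 0.161976) = 0.150122 = 15.0122%.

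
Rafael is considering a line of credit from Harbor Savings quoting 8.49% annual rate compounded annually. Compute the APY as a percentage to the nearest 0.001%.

Annual compounding means the effective rate equals the nominal rate: 8.490%.

8.490%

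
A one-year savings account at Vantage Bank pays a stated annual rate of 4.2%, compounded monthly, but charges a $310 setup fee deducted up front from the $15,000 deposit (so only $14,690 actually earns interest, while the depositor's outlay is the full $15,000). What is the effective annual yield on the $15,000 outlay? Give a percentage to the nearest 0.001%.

2.127%

Value after one year: 14,690 × (1 + 0.042/12)^12 = 14,690 × 1.042818 = $15,319.00.
Effective yield on the $15,000 outlay: 15,319.00 / 15,000 − 1 = 0.021266 = 2.127%.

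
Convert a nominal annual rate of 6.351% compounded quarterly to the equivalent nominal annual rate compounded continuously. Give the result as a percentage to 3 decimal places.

EAR = (1 + 0.06351/4)^4 − 1 = 0.065039.
Equivalent continuous rate: r = ln(1 + 0.065039) = 0.063011 = 6.301%.

6.301%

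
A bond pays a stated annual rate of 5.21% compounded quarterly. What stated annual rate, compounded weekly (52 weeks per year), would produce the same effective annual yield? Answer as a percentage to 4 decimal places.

5.1789%

EAR = (1 + 0.0521/4)^4 − 1 = 0.053127.
Solve (1 + r/52)^52 = 1.053127: r/52 = 1.053127^(1/52) − 1 = 0.000996, so r = 0.051789 = 5.1789%.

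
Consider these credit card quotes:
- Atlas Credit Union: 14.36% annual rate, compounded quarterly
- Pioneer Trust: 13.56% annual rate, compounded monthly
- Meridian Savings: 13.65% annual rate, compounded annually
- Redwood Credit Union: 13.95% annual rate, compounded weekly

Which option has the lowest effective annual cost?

Meridian Savings

Atlas Credit Union: (1 + 0.1436/4)^4 − 1 = 15.152%
Pioneer Trust: (1 + 0.1356/12)^12 − 1 = 14.435%
Meridian Savings: compounded annually, EAR = 13.650%
Redwood Credit Union: (1 + 0.1395/52)^52 − 1 = 14.948%
The lowest effective annual rate is Meridian Savings at 13.650%.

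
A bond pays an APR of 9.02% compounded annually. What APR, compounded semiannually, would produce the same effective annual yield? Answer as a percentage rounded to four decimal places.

8.8253%

Compounded annually, EAR = nominal = 0.090200.
Solve (1 + r/2)^2 = 1.090200: r/2 = 1.090200^(1/2) − 1 = 0.044126, so r = 0.088253 = 8.8253%.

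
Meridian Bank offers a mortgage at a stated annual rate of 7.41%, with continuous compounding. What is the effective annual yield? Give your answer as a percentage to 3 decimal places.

With continuous compounding, EAR = e^0.0741 − 1.
e^0.0741 = 1.076914, so EAR = 0.076914 = 7.691%.

7.691%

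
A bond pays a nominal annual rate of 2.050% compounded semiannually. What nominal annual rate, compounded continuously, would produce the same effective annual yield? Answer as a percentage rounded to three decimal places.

EAR = (1 + 0.02050/2)^2 − 1 = 0.020605.
Equivalent continuous rate: r = ln(1 + 0.020605) = 0.020396 = 2.040%.

2.040%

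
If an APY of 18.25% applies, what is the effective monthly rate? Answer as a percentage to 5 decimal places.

1.40673%

The per-month rate i satisfies (1 + i)^12 = 1 + 0.1825.
i = 1.1825^(1/12) − 1 = 0.0140673 = 1.40673%.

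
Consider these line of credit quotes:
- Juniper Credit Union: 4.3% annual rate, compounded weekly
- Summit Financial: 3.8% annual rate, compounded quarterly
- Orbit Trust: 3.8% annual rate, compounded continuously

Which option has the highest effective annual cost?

Juniper Credit Union

Juniper Credit Union: (1 + 0.043/52)^52 − 1 = 4.392%
Summit Financial: (1 + 0.038/4)^4 − 1 = 3.854%
Orbit Trust: e^0.038 − 1 = 3.873%
The highest effective annual rate is Juniper Credit Union at 4.392%.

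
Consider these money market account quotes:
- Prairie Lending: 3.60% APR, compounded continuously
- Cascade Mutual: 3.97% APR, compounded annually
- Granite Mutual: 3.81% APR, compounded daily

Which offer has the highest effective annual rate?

Prairie Lending: e^0.0360 − 1 = 3.666%
Cascade Mutual: compounded annually, EAR = 3.970%
Granite Mutual: (1 + 0.0381/365)^365 − 1 = 3.883%
The highest effective annual rate is Cascade Mutual at 3.970%.

Cascade Mutual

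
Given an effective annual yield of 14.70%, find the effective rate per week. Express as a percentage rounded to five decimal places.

0.26410%

The per-week rate i satisfies (1 + i)^52 = 1 + 0.1470.
i = 1.1470^(1/52) − 1 = 0.0026410 = 0.26410%.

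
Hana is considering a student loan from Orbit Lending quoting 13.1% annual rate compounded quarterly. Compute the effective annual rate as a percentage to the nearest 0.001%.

13.758%

EAR = (1 + 0.131/4)^4 − 1.
= 1.137577 − 1 = 13.758%.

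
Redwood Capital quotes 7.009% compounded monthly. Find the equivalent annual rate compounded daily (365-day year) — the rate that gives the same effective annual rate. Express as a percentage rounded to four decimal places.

6.9893%

EAR = (1 + 0.07009/12)^12 − 1 = 0.072386.
Solve (1 + r/365)^365 = 1.072386: r/365 = 1.072386^(1/365) − 1 = 0.000191, so r = 0.069893 = 6.9893%.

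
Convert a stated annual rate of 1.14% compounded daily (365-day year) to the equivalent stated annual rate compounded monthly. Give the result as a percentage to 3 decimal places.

1.141%

EAR = (1 + 0.0114/365)^365 − 1 = 0.011465.
Solve (1 + r/12)^12 = 1.011465: r/12 = 1.011465^(1/12) − 1 = 0.000950, so r = 0.011405 = 1.141%.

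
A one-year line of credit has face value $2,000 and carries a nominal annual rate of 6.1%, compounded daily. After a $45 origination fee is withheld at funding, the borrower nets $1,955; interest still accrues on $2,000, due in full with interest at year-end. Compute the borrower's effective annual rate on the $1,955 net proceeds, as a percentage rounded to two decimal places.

8.74%

Amount owed after one year: 2,000 × (1 + 0.061/365)^365 = 2,000 × 1.062893 = $2,125.79.
Effective rate on net proceeds: 2,125.79 / 1,955 − 1 = 0.087359 = 8.74%.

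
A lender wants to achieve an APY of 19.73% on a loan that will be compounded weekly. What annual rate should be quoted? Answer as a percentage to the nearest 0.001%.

(1 + r/52)^52 − 1 = 0.1973, so 1 + r/52 = 1.1973^(1/52).
r/52 = 0.003469, so r = 0.180381 = 18.038%.

18.038%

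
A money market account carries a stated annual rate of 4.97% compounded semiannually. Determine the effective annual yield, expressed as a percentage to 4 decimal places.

EAR = (1 + 0.0497/2)^2 − 1.
= (1 + 0.024850)^2 − 1 = 1.050318 − 1 = 5.0318%.

5.0318%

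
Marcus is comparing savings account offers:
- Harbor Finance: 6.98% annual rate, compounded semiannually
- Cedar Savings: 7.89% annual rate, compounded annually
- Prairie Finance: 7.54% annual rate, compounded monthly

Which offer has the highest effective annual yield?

Harbor Finance: (1 + 0.0698/2)^2 − 1 = 7.102%
Cedar Savings: compounded annually, EAR = 7.890%
Prairie Finance: (1 + 0.0754/12)^12 − 1 = 7.806%
The highest effective annual rate is Cedar Savings at 7.890%.

Cedar Savings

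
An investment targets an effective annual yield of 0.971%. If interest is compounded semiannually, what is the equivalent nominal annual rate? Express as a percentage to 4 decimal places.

0.9687%

(1 + r/2)^2 − 1 = 0.00971, so 1 + r/2 = 1.00971^(1/2).
r/2 = 0.004843, so r = 0.009687 = 0.9687%.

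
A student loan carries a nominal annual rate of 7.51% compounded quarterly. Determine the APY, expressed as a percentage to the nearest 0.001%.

7.724%

EAR = (1 + 0.0751/4)^4 − 1.
= (1 + 0.018775)^4 − 1 = 1.077242 − 1 = 7.724%.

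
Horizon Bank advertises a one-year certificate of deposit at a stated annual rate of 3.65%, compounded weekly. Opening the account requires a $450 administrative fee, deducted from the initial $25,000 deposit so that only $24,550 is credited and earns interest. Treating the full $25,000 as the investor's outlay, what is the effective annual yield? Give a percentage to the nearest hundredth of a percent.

Value after one year: 24,550 × (1 + 0.0365/52)^52 = 24,550 × 1.037161 = $25,462.30.
Effective yield on the $25,000 outlay: 25,462.30 / 25,000 − 1 = 0.018492 = 1.85%.

1.85%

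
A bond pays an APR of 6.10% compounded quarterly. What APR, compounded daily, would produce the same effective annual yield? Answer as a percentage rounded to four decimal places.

6.0545%

EAR = (1 + 0.0610/4)^4 − 1 = 0.062410.
Solve (1 + r/365)^365 = 1.062410: r/365 = 1.062410^(1/365) − 1 = 0.000166, so r = 0.060545 = 6.0545%.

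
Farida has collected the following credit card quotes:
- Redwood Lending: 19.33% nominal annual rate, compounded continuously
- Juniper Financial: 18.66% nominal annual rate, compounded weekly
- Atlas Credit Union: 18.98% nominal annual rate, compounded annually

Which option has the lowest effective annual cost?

Atlas Credit Union

Redwood Lending: e^0.1933 − 1 = 21.325%
Juniper Financial: (1 + 0.1866/52)^52 − 1 = 20.474%
Atlas Credit Union: compounded annually, EAR = 18.980%
The lowest effective annual rate is Atlas Credit Union at 18.980%.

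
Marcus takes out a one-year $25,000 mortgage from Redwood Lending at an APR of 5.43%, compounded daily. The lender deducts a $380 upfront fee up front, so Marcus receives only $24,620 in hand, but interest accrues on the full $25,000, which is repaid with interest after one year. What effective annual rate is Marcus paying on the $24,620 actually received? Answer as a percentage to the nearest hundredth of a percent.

Amount owed after one year: 25,000 × (1 + 0.0543/365)^365 = 25,000 × 1.055797 = $26,394.93.
Effective rate on net proceeds: 26,394.93 / 24,620 − 1 = 0.072093 = 7.21%.

7.21%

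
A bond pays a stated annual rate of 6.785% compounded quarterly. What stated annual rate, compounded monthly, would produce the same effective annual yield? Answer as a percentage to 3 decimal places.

6.747%

EAR = (1 + 0.06785/4)^4 − 1 = 0.069596.
Solve (1 + r/12)^12 = 1.069596: r/12 = 1.069596^(1/12) − 1 = 0.005622, so r = 0.067470 = 6.747%.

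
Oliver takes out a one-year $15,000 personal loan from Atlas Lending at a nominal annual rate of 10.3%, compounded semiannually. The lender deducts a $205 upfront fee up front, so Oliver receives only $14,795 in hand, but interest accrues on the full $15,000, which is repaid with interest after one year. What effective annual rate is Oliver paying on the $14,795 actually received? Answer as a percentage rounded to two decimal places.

Amount owed after one year: 15,000 × (1 + 0.103/2)^2 = 15,000 × 1.105652 = $16,584.78.
Effective rate on net proceeds: 16,584.78 / 14,795 − 1 = 0.120972 = 12.10%.

12.10%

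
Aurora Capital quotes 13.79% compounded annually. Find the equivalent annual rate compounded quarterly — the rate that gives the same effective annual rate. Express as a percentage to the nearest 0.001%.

Compounded annually, EAR = nominal = 0.137900.
Solve (1 + r/4)^4 = 1.137900: r/4 = 1.137900^(1/4) − 1 = 0.032823, so r = 0.131293 = 13.129%.

13.129%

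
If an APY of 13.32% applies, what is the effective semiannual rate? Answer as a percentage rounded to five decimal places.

6.45187%

The per-half-year rate i satisfies (1 + i)^2 = 1 + 0.1332.
i = 1.1332^(1/2) − 1 = 0.0645187 = 6.45187%.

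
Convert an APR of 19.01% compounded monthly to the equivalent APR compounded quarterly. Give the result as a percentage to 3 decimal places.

EAR = (1 + 0.1901/12)^12 − 1 = 0.207570.
Solve (1 + r/4)^4 = 1.207570: r/4 = 1.207570^(1/4) − 1 = 0.048282, so r = 0.193127 = 19.313%.

19.313%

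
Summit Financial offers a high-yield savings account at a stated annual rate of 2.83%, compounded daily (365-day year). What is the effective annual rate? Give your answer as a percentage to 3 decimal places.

EAR = (1 + 0.0283/365)^365 − 1.
= 1.028703 − 1 = 2.870%.

2.870%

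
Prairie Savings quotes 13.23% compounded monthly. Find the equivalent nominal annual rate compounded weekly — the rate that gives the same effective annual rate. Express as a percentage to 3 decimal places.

13.174%

EAR = (1 + 0.1323/12)^12 − 1 = 0.140625.
Solve (1 + r/52)^52 = 1.140625: r/52 = 1.140625^(1/52) − 1 = 0.002534, so r = 0.131743 = 13.174%.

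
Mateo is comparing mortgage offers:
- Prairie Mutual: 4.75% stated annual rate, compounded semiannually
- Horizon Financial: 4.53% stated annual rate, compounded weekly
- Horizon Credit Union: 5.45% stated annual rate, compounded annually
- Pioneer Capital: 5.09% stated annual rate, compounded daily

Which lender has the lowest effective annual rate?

Prairie Mutual: (1 + 0.0475/2)^2 − 1 = 4.806%
Horizon Financial: (1 + 0.0453/52)^52 − 1 = 4.632%
Horizon Credit Union: compounded annually, EAR = 5.450%
Pioneer Capital: (1 + 0.0509/365)^365 − 1 = 5.221%
The lowest effective annual rate is Horizon Financial at 4.632%.

Horizon Financial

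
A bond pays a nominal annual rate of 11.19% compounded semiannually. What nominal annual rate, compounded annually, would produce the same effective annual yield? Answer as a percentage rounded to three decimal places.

EAR = (1 + 0.1119/2)^2 − 1 = 0.115030.
Compounded annually, the equivalent nominal rate is the EAR itself: 11.503%.

11.503%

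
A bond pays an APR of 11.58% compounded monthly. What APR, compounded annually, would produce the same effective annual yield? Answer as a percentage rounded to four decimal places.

12.2148%

EAR = (1 + 0.1158/12)^12 − 1 = 0.122148.
Compounded annually, the equivalent nominal rate is the EAR itself: 12.2148%.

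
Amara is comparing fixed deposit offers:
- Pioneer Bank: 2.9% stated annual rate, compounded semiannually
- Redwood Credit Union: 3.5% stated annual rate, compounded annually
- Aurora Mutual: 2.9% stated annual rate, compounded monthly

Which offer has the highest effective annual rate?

Redwood Credit Union

Pioneer Bank: (1 + 0.029/2)^2 − 1 = 2.921%
Redwood Credit Union: compounded annually, EAR = 3.500%
Aurora Mutual: (1 + 0.029/12)^12 − 1 = 2.939%
The highest effective annual rate is Redwood Credit Union at 3.500%.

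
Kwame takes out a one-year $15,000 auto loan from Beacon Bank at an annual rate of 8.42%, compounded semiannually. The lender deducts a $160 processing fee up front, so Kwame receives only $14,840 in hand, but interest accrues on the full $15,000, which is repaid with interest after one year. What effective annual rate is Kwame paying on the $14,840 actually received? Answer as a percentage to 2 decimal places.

9.77%

Amount owed after one year: 15,000 × (1 + 0.0842/2)^2 = 15,000 × 1.085972 = $16,289.59.
Effective rate on net proceeds: 16,289.59 / 14,840 − 1 = 0.097681 = 9.77%.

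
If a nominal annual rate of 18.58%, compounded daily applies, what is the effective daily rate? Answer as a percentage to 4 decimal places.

0.0509%

With a nominal annual rate compounded daily, the periodic rate is the nominal rate divided by 365.
i = 0.1858 / 365 = 0.0005090 = 0.0509%.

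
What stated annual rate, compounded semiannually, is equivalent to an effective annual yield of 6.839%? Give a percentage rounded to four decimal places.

6.7259%

(1 + r/2)^2 − 1 = 0.06839, so 1 + r/2 = 1.06839^(1/2).
r/2 = 0.033630, so r = 0.067259 = 6.7259%.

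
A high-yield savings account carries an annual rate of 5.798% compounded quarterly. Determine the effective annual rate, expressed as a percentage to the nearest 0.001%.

EAR = (1 + 0.05798/4)^4 − 1.
= 1.059253 − 1 = 5.925%.

5.925%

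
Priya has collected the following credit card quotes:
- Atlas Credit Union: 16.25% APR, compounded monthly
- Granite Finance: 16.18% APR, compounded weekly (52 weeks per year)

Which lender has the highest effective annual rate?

Granite Finance

Atlas Credit Union: (1 + 0.1625/12)^12 − 1 = 17.517%
Granite Finance: (1 + 0.1618/52)^52 − 1 = 17.533%
The highest effective annual rate is Granite Finance at 17.533%.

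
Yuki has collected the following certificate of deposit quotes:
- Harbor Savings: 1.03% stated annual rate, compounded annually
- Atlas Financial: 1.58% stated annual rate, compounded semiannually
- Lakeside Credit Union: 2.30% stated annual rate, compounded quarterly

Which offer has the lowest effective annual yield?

Harbor Savings

Harbor Savings: compounded annually, EAR = 1.030%
Atlas Financial: (1 + 0.0158/2)^2 − 1 = 1.586%
Lakeside Credit Union: (1 + 0.0230/4)^4 − 1 = 2.320%
The lowest effective annual rate is Harbor Savings at 1.030%.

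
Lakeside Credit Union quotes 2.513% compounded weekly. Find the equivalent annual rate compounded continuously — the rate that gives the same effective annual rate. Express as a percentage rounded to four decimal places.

2.5124%

EAR = (1 + 0.02513/52)^52 − 1 = 0.025442.
Equivalent continuous rate: r = ln(1 + 0.025442) = 0.025124 = 2.5124%.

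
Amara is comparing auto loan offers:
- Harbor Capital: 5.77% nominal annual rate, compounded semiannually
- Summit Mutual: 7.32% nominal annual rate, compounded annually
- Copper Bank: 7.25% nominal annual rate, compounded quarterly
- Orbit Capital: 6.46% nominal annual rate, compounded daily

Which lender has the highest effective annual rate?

Copper Bank

Harbor Capital: (1 + 0.0577/2)^2 − 1 = 5.853%
Summit Mutual: compounded annually, EAR = 7.320%
Copper Bank: (1 + 0.0725/4)^4 − 1 = 7.450%
Orbit Capital: (1 + 0.0646/365)^365 − 1 = 6.673%
The highest effective annual rate is Copper Bank at 7.450%.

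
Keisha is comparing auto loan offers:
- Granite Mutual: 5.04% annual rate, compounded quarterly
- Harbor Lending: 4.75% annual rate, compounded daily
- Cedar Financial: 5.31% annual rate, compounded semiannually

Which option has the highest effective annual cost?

Granite Mutual: (1 + 0.0504/4)^4 − 1 = 5.136%
Harbor Lending: (1 + 0.0475/365)^365 − 1 = 4.864%
Cedar Financial: (1 + 0.0531/2)^2 − 1 = 5.380%
The highest effective annual rate is Cedar Financial at 5.380%.

Cedar Financial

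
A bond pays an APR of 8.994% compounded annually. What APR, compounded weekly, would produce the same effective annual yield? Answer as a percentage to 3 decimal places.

Compounded annually, EAR = nominal = 0.089940.
Solve (1 + r/52)^52 = 1.089940: r/52 = 1.089940^(1/52) − 1 = 0.001658, so r = 0.086194 = 8.619%.

8.619%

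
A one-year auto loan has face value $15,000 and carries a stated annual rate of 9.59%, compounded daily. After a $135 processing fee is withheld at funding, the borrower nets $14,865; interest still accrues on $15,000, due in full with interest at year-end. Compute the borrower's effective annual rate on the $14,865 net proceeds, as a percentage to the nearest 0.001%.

Amount owed after one year: 15,000 × (1 + 0.0959/365)^365 = 15,000 × 1.100635 = $16,509.53.
Effective rate on net proceeds: 16,509.53 / 14,865 − 1 = 0.110631 = 11.063%.

11.063%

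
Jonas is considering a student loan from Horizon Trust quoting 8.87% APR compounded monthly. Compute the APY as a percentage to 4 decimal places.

9.2396%

EAR = (1 + 0.0887/12)^12 − 1.
= (1 + 0.007392)^12 − 1 = 1.092396 − 1 = 9.2396%.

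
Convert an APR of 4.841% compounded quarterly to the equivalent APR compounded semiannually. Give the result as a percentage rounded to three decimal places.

4.870%

EAR = (1 + 0.04841/4)^4 − 1 = 0.049296.
Solve (1 + r/2)^2 = 1.049296: r/2 = 1.049296^(1/2) − 1 = 0.024351, so r = 0.048703 = 4.870%.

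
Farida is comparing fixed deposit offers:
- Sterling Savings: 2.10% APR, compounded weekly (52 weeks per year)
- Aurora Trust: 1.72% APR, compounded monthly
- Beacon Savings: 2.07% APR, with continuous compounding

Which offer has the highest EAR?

Sterling Savings: (1 + 0.0210/52)^52 − 1 = 2.122%
Aurora Trust: (1 + 0.0172/12)^12 − 1 = 1.734%
Beacon Savings: e^0.0207 − 1 = 2.092%
The highest effective annual rate is Sterling Savings at 2.122%.

Sterling Savings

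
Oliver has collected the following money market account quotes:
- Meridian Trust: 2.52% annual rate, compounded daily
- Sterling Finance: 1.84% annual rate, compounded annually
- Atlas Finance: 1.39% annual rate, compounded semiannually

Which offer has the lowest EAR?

Atlas Finance

Meridian Trust: (1 + 0.0252/365)^365 − 1 = 2.552%
Sterling Finance: compounded annually, EAR = 1.840%
Atlas Finance: (1 + 0.0139/2)^2 − 1 = 1.395%
The lowest effective annual rate is Atlas Finance at 1.395%.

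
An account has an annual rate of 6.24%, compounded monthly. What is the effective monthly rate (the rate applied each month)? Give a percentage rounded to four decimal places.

0.5200%

With a nominal annual rate compounded monthly, the periodic rate is the nominal rate divided by 12.
i = 0.0624 / 12 = 0.0052000 = 0.5200%.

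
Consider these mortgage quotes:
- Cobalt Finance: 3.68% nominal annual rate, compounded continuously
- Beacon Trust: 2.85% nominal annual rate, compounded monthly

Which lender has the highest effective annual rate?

Cobalt Finance

Cobalt Finance: e^0.0368 − 1 = 3.749%
Beacon Trust: (1 + 0.0285/12)^12 − 1 = 2.888%
The highest effective annual rate is Cobalt Finance at 3.749%.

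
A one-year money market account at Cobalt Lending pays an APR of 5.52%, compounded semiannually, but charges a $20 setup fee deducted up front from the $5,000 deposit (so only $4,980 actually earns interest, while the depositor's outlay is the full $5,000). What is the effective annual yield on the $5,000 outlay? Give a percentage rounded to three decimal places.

Value after one year: 4,980 × (1 + 0.0552/2)^2 = 4,980 × 1.055962 = $5,258.69.
Effective yield on the $5,000 outlay: 5,258.69 / 5,000 − 1 = 0.051738 = 5.174%.

5.174%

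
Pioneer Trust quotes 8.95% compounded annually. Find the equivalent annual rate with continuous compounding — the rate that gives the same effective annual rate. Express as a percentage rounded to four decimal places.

8.5719%

Compounded annually, EAR = nominal = 0.089500.
Equivalent continuous rate: r = ln(1 + 0.089500) = 0.085719 = 8.5719%.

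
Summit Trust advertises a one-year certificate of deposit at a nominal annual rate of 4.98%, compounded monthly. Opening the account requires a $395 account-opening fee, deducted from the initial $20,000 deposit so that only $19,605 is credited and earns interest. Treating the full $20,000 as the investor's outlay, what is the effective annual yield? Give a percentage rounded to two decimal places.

3.02%

Value after one year: 19,605 × (1 + 0.0498/12)^12 = 19,605 × 1.050953 = $20,603.92.
Effective yield on the $20,000 outlay: 20,603.92 / 20,000 − 1 = 0.030196 = 3.02%.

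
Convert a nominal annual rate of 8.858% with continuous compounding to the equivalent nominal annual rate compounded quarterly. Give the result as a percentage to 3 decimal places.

8.957%

EAR under continuous compounding: e^0.08858 − 1 = 0.092622.
Solve (1 + r/4)^4 = 1.092622: r/4 = 1.092622^(1/4) − 1 = 0.022392, so r = 0.089568 = 8.957%.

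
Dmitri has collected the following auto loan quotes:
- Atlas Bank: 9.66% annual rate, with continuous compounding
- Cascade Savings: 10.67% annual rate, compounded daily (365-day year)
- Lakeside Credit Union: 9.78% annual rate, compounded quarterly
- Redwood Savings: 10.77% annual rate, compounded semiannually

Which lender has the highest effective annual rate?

Cascade Savings

Atlas Bank: e^0.0966 − 1 = 10.142%
Cascade Savings: (1 + 0.1067/365)^365 − 1 = 11.258%
Lakeside Credit Union: (1 + 0.0978/4)^4 − 1 = 10.145%
Redwood Savings: (1 + 0.1077/2)^2 − 1 = 11.060%
The highest effective annual rate is Cascade Savings at 11.258%.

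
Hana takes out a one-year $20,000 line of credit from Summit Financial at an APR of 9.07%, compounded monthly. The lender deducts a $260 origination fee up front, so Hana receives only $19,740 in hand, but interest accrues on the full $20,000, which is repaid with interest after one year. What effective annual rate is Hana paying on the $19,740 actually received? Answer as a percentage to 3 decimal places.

Amount owed after one year: 20,000 × (1 + 0.0907/12)^12 = 20,000 × 1.094567 = $21,891.34.
Effective rate on net proceeds: 21,891.34 / 19,740 − 1 = 0.108984 = 10.898%.

10.898%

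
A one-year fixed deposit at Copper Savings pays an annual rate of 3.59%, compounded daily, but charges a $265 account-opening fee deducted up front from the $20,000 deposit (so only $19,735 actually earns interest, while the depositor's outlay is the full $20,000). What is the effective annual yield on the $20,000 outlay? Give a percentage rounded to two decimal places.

Value after one year: 19,735 × (1 + 0.0359/365)^365 = 19,735 × 1.036550 = $20,456.32.
Effective yield on the $20,000 outlay: 20,456.32 / 20,000 − 1 = 0.022816 = 2.28%.

2.28%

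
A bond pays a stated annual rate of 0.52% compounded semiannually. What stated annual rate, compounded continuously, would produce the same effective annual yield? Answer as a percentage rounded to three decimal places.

0.519%

EAR = (1 + 0.0052/2)^2 − 1 = 0.005207.
Equivalent continuous rate: r = ln(1 + 0.005207) = 0.005193 = 0.519%.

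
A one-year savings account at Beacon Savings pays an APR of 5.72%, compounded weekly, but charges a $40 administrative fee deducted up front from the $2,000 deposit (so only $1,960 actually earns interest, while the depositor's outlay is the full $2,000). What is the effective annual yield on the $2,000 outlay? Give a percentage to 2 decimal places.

Value after one year: 1,960 × (1 + 0.0572/52)^52 = 1,960 × 1.058834 = $2,075.32.
Effective yield on the $2,000 outlay: 2,075.32 / 2,000 − 1 = 0.037658 = 3.77%.

3.77%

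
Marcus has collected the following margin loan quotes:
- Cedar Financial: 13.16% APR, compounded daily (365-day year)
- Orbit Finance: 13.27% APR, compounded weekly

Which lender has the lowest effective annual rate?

Cedar Financial: (1 + 0.1316/365)^365 − 1 = 14.062%
Orbit Finance: (1 + 0.1327/52)^52 − 1 = 14.171%
The lowest effective annual rate is Cedar Financial at 14.062%.

Cedar Financial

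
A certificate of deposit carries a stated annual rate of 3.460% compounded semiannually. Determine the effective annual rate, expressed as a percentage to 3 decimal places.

3.490%

EAR = (1 + 0.03460/2)^2 − 1.
= (1 + 0.017300)^2 − 1 = 1.034899 − 1 = 3.490%.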